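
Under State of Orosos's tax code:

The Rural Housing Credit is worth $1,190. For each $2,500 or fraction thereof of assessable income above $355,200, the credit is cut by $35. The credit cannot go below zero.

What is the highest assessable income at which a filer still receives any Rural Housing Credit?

$437,700

After 33 increments the reduction is 33 × $35 = $1,155, leaving $35; one more increment wipes it out. Increment 33 ends at excess 33 × $2,500 = $82,500, so the highest qualifying income is $355,200 + $82,500 = $437,700.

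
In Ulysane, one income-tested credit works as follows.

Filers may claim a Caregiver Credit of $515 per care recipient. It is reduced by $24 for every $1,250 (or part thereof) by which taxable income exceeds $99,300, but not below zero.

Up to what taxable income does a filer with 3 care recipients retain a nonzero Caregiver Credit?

Full credit = 3 × $515 = $1,545.
After 64 increments the reduction is 64 × $24 = $1,536, leaving $9; one more increment wipes it out. Increment 64 ends at excess 64 × $1,250 = $80,000, so the highest qualifying income is $99,300 + $80,000 = $179,300.

$179,300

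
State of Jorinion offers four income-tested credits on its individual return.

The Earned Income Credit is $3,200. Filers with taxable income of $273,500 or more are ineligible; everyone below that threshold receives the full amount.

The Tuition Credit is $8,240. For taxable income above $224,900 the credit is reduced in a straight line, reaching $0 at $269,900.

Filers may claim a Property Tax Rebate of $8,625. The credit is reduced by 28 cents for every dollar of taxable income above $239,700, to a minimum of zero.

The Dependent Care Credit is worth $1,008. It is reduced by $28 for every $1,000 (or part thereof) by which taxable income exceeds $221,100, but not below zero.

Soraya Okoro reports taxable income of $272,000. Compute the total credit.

Earned Income Credit: $272,000 is below the $273,500 cutoff, so the full $3,200 applies.
Tuition Credit: $272,000 is at or above $269,900, so the credit is $0.
Property Tax Rebate: 28% of the $32,300 excess over $239,700 is $9,044 ≥ base, so the credit is $0.
Dependent Care Credit: income exceeds $221,100 by $50,900 → 51 increments × $28 = $1,428 ≥ base, so the credit is $0.
Total: $3,200 + $0 + $0 + $0 = $3,200.

$3,200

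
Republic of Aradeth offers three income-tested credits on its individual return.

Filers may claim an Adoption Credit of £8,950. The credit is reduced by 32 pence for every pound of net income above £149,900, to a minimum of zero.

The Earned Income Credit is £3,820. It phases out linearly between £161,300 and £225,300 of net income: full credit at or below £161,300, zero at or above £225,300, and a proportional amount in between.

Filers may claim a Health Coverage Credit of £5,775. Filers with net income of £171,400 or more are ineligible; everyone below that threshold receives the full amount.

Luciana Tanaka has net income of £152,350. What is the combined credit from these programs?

Adoption Credit: 32% of the £2,450 excess over £149,900 is £784; credit = £8,950 − £784 = £8,166.
Earned Income Credit: £152,350 is at or below the £161,300 threshold, so the full £3,820 applies.
Health Coverage Credit: £152,350 is below the £171,400 cutoff, so the full £5,775 applies.
Total: £8,166 + £3,820 + £5,775 = £17,761.

£17,761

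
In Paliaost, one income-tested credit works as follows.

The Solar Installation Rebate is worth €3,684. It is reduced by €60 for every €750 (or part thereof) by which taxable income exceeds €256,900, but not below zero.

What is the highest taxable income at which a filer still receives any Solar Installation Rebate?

€302,650

After 61 increments the reduction is 61 × €60 = €3,660, leaving €24; one more increment wipes it out. Increment 61 ends at excess 61 × €750 = €45,750, so the highest qualifying income is €256,900 + €45,750 = €302,650.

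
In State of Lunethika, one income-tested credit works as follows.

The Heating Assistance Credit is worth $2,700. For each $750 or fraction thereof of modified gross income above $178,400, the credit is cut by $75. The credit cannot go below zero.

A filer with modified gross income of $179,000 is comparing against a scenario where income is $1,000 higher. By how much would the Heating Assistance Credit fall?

At $179,000 — income exceeds $178,400 by $600, which is 1 full-or-partial $750 increment; reduction = 1 × $75 = $75, leaving $2,625.
At $180,000 — income exceeds $178,400 by $1,600, which is 3 full-or-partial $750 increments; reduction = 3 × $75 = $225, leaving $2,475.
Lost: $2,625 − $2,475 = $150.

$150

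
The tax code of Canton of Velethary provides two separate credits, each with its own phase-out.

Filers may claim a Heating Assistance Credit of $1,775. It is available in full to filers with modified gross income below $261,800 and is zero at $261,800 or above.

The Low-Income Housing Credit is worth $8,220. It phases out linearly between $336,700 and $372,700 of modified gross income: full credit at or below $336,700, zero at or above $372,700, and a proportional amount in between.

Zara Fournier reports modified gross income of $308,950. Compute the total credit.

Heating Assistance Credit: $308,950 meets or exceeds the $261,800 cutoff, so the credit is $0.
Low-Income Housing Credit: $308,950 is at or below the $336,700 threshold, so the full $8,220 applies.
Total: $0 + $8,220 = $8,220.

$8,220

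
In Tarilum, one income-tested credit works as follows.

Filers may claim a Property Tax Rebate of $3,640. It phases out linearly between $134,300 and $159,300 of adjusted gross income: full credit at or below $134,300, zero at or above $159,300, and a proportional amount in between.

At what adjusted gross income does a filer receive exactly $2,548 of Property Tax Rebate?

$2,548 is 2,548/3,640 of the full $3,640, so 1,092/3,640 of the $25,000 range has been used: income = $134,300 + $25,000 × 1,092/3,640 = $141,800.

$141,800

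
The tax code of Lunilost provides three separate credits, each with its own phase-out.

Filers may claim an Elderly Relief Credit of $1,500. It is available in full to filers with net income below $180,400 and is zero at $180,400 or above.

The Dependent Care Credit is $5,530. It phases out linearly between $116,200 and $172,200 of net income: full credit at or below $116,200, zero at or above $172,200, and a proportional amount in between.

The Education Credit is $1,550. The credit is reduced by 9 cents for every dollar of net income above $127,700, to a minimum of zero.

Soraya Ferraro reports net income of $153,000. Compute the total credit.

$3,396

Elderly Relief Credit: $153,000 is below the $180,400 cutoff, so the full $1,500 applies.
Dependent Care Credit: $153,000 is $36,800 into a $56,000 phase-out range, leaving 19,200/56,000 of the credit: $5,530 × 19,200/56,000 = $1,896.
Education Credit: 9% of the $25,300 excess over $127,700 is $2,277 ≥ base, so the credit is $0.
Total: $1,500 + $1,896 + $0 = $3,396.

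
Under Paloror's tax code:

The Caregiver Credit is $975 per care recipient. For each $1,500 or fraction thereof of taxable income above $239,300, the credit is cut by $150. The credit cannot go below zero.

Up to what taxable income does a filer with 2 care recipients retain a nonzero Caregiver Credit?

$257,300

Full credit = 2 × $975 = $1,950.
After 12 increments the reduction is 12 × $150 = $1,800, leaving $150; one more increment wipes it out. Increment 12 ends at excess 12 × $1,500 = $18,000, so the highest qualifying income is $239,300 + $18,000 = $257,300.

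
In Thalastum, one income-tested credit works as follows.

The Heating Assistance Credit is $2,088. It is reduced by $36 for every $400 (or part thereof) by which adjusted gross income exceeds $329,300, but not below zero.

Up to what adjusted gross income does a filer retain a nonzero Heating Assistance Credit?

$352,100

After 57 increments the reduction is 57 × $36 = $2,052, leaving $36; one more increment wipes it out. Increment 57 ends at excess 57 × $400 = $22,800, so the highest qualifying income is $329,300 + $22,800 = $352,100.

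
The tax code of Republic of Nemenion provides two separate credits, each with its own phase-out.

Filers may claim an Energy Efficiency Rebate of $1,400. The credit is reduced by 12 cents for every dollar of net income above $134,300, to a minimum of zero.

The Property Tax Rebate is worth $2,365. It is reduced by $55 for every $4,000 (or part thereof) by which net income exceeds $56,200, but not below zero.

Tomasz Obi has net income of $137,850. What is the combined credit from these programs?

$2,184

Energy Efficiency Rebate: 12% of the $3,550 excess over $134,300 is $426; credit = $1,400 − $426 = $974.
Property Tax Rebate: income exceeds $56,200 by $81,650, which is 21 full-or-partial $4,000 increments; reduction = 21 × $55 = $1,155, leaving $1,210.
Total: $974 + $1,210 = $2,184.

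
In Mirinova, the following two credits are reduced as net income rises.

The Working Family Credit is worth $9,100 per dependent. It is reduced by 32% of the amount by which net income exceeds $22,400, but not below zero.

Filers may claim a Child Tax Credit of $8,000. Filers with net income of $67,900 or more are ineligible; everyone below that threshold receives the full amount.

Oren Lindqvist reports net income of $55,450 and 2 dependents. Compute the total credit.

Working Family Credit: base = 2 × $9,100 = $18,200. 32% of the $33,050 excess over $22,400 is $10,576; credit = $18,200 − $10,576 = $7,624.
Child Tax Credit: $55,450 is below the $67,900 cutoff, so the full $8,000 applies.
Total: $7,624 + $8,000 = $15,624.

$15,624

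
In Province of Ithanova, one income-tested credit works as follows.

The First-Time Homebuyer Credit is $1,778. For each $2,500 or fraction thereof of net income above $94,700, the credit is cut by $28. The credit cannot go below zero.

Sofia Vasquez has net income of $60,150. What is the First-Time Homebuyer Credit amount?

First-Time Homebuyer Credit: $60,150 is at or below the $94,700 threshold, so the full $1,778 applies.

$1,778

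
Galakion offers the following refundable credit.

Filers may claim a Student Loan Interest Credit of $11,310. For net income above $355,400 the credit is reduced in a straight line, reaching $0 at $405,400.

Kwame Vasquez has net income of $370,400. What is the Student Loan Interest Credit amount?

Student Loan Interest Credit: $370,400 is $15,000 into a $50,000 phase-out range, leaving 35,000/50,000 of the credit: $11,310 × 35,000/50,000 = $7,917.

$7,917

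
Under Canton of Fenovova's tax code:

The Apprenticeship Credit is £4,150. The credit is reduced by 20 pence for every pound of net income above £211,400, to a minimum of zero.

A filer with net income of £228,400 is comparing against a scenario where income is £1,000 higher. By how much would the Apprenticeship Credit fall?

At £228,400 — 20% of the £17,000 excess over £211,400 is £3,400; credit = £4,150 − £3,400 = £750.
At £229,400 — 20% of the £18,000 excess over £211,400 is £3,600; credit = £4,150 − £3,600 = £550.
Lost: £750 − £550 = £200.

£200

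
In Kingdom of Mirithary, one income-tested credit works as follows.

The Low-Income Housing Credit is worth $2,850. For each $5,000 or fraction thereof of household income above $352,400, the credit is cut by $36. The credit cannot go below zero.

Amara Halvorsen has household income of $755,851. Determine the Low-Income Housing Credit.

$0

Low-Income Housing Credit: income exceeds $352,400 by $403,451 → 81 increments × $36 = $2,916 ≥ base, so the credit is $0.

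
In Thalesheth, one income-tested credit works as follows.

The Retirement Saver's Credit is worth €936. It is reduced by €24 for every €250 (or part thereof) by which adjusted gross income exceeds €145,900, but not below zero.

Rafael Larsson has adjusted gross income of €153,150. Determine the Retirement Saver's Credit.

€240

Retirement Saver's Credit: income exceeds €145,900 by €7,250, which is 29 full-or-partial €250 increments; reduction = 29 × €24 = €696, leaving €240.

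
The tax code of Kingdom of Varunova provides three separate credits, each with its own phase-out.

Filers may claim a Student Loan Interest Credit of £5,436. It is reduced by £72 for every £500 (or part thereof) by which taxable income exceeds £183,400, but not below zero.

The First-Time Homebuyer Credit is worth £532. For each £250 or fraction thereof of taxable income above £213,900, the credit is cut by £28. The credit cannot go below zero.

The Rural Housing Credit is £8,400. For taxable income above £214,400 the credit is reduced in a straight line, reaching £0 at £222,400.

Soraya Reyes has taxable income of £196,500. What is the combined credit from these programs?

Student Loan Interest Credit: income exceeds £183,400 by £13,100, which is 27 full-or-partial £500 increments; reduction = 27 × £72 = £1,944, leaving £3,492.
First-Time Homebuyer Credit: £196,500 is at or below the £213,900 threshold, so the full £532 applies.
Rural Housing Credit: £196,500 is at or below the £214,400 threshold, so the full £8,400 applies.
Total: £3,492 + £532 + £8,400 = £12,424.

£12,424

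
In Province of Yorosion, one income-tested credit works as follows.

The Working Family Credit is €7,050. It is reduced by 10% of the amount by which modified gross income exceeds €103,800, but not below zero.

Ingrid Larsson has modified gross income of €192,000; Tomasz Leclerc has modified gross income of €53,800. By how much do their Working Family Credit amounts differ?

€7,050

Ingrid (€192,000): Working Family Credit: 10% of the €88,200 excess over €103,800 is €8,820 ≥ base, so the credit is €0.
Tomasz (€53,800): Working Family Credit: €53,800 is at or below the €103,800 threshold, so the full €7,050 applies.
Difference: |€0 − €7,050| = €7,050.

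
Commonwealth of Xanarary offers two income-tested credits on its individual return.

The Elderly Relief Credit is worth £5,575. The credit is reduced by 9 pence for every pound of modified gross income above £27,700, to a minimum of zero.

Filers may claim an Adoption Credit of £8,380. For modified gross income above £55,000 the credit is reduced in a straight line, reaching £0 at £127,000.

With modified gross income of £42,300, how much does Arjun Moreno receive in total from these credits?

£12,641

Elderly Relief Credit: 9% of the £14,600 excess over £27,700 is £1,314; credit = £5,575 − £1,314 = £4,261.
Adoption Credit: £42,300 is at or below the £55,000 threshold, so the full £8,380 applies.
Total: £4,261 + £8,380 = £12,641.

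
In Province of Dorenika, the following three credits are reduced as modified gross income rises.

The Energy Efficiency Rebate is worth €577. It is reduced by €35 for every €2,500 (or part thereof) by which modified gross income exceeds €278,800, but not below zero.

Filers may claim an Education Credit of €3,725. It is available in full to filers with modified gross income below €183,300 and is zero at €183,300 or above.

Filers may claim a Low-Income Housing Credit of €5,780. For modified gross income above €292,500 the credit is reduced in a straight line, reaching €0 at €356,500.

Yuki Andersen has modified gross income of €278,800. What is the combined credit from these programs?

Energy Efficiency Rebate: €278,800 is at or below the €278,800 threshold, so the full €577 applies.
Education Credit: €278,800 meets or exceeds the €183,300 cutoff, so the credit is €0.
Low-Income Housing Credit: €278,800 is at or below the €292,500 threshold, so the full €5,780 applies.
Total: €577 + €0 + €5,780 = €6,357.

€6,357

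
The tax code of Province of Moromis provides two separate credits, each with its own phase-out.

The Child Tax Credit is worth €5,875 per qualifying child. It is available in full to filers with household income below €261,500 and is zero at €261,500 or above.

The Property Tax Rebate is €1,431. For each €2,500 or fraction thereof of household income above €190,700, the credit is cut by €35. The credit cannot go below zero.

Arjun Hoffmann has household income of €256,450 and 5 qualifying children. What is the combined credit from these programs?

Child Tax Credit: base = 5 × €5,875 = €29,375. €256,450 is below the €261,500 cutoff, so the full €29,375 applies.
Property Tax Rebate: income exceeds €190,700 by €65,750, which is 27 full-or-partial €2,500 increments; reduction = 27 × €35 = €945, leaving €486.
Total: €29,375 + €486 = €29,861.

€29,861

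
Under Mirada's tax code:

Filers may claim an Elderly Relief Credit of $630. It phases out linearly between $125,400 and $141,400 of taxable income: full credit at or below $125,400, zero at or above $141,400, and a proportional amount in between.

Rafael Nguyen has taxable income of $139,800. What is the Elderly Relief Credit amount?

Elderly Relief Credit: $139,800 is $14,400 into a $16,000 phase-out range, leaving 1,600/16,000 of the credit: $630 × 1,600/16,000 = $63.

$63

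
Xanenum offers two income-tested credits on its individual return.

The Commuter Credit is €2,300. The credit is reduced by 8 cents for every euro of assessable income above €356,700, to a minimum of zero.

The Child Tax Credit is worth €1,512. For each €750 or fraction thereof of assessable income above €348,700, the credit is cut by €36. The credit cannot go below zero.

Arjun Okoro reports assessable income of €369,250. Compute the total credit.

Commuter Credit: 8% of the €12,550 excess over €356,700 is €1,004; credit = €2,300 − €1,004 = €1,296.
Child Tax Credit: income exceeds €348,700 by €20,550, which is 28 full-or-partial €750 increments; reduction = 28 × €36 = €1,008, leaving €504.
Total: €1,296 + €504 = €1,800.

€1,800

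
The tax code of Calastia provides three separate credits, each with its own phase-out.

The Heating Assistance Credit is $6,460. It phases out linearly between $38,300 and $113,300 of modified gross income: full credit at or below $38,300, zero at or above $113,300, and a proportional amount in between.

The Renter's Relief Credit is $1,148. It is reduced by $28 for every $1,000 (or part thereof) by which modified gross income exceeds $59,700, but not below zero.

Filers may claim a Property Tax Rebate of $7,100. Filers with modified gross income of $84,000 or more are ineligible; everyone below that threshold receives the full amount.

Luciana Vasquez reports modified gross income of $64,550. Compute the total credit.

Heating Assistance Credit: $64,550 is $26,250 into a $75,000 phase-out range, leaving 48,750/75,000 of the credit: $6,460 × 48,750/75,000 = $4,199.
Renter's Relief Credit: income exceeds $59,700 by $4,850, which is 5 full-or-partial $1,000 increments; reduction = 5 × $28 = $140, leaving $1,008.
Property Tax Rebate: $64,550 is below the $84,000 cutoff, so the full $7,100 applies.
Total: $4,199 + $1,008 + $7,100 = $12,307.

$12,307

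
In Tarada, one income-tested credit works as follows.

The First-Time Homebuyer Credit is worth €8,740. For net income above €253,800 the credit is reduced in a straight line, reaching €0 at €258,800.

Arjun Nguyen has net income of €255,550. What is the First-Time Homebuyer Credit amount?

First-Time Homebuyer Credit: €255,550 is €1,750 into a €5,000 phase-out range, leaving 3,250/5,000 of the credit: €8,740 × 3,250/5,000 = €5,681.

€5,681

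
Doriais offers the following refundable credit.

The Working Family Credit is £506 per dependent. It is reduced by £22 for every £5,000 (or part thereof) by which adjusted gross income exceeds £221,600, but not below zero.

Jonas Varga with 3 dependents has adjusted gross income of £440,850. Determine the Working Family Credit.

Working Family Credit: base = 3 × £506 = £1,518. income exceeds £221,600 by £219,250, which is 44 full-or-partial £5,000 increments; reduction = 44 × £22 = £968, leaving £550.

£550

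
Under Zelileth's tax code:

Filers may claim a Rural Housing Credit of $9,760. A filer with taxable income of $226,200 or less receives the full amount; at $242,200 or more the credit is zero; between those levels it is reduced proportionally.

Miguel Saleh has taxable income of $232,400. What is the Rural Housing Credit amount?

Rural Housing Credit: $232,400 is $6,200 into a $16,000 phase-out range, leaving 9,800/16,000 of the credit: $9,760 × 9,800/16,000 = $5,978.

$5,978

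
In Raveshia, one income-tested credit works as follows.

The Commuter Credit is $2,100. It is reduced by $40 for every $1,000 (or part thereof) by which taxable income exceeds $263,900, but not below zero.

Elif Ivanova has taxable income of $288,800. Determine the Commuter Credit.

$1,100

Commuter Credit: income exceeds $263,900 by $24,900, which is 25 full-or-partial $1,000 increments; reduction = 25 × $40 = $1,000, leaving $1,100.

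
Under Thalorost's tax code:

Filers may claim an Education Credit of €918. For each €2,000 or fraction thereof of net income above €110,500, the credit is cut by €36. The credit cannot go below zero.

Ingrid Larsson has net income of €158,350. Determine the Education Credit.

€54

Education Credit: income exceeds €110,500 by €47,850, which is 24 full-or-partial €2,000 increments; reduction = 24 × €36 = €864, leaving €54.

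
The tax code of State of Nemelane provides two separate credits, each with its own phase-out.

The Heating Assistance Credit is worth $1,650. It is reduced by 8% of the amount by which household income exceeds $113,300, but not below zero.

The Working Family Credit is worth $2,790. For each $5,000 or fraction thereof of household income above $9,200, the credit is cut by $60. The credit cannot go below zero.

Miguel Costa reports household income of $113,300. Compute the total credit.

Heating Assistance Credit: $113,300 is at or below the $113,300 threshold, so the full $1,650 applies.
Working Family Credit: income exceeds $9,200 by $104,100, which is 21 full-or-partial $5,000 increments; reduction = 21 × $60 = $1,260, leaving $1,530.
Total: $1,650 + $1,530 = $3,180.

$3,180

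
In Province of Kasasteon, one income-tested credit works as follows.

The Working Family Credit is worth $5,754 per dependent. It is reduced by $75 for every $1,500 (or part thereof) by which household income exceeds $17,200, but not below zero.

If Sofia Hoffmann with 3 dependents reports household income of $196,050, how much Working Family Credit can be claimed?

$8,262

Working Family Credit: base = 3 × $5,754 = $17,262. income exceeds $17,200 by $178,850, which is 120 full-or-partial $1,500 increments; reduction = 120 × $75 = $9,000, leaving $8,262.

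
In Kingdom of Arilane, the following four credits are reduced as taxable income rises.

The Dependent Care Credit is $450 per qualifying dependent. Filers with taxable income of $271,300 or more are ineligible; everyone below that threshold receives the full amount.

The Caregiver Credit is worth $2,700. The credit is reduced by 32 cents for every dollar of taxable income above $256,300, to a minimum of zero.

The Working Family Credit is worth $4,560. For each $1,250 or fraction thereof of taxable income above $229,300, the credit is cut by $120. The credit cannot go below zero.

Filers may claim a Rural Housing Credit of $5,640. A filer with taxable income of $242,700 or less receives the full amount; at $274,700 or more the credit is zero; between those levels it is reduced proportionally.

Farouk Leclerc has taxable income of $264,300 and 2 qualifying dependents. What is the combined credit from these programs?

Dependent Care Credit: base = 2 × $450 = $900. $264,300 is below the $271,300 cutoff, so the full $900 applies.
Caregiver Credit: 32% of the $8,000 excess over $256,300 is $2,560; credit = $2,700 − $2,560 = $140.
Working Family Credit: income exceeds $229,300 by $35,000, which is 28 full-or-partial $1,250 increments; reduction = 28 × $120 = $3,360, leaving $1,200.
Rural Housing Credit: $264,300 is $21,600 into a $32,000 phase-out range, leaving 10,400/32,000 of the credit: $5,640 × 10,400/32,000 = $1,833.
Total: $900 + $140 + $1,200 + $1,833 = $4,073.

$4,073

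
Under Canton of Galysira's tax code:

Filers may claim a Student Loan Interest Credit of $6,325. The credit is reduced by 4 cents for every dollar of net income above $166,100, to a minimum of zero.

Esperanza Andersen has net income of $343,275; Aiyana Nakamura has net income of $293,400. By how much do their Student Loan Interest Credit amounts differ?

$1,233

Esperanza ($343,275): Student Loan Interest Credit: 4% of the $177,175 excess over $166,100 is $7,087 ≥ base, so the credit is $0.
Aiyana ($293,400): Student Loan Interest Credit: 4% of the $127,300 excess over $166,100 is $5,092; credit = $6,325 − $5,092 = $1,233.
Difference: |$0 − $1,233| = $1,233.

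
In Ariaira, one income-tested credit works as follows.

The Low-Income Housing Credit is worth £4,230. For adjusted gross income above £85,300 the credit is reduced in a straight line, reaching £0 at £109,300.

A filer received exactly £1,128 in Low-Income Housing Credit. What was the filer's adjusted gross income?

£102,900

£1,128 is 1,128/4,230 of the full £4,230, so 3,102/4,230 of the £24,000 range has been used: income = £85,300 + £24,000 × 3,102/4,230 = £102,900.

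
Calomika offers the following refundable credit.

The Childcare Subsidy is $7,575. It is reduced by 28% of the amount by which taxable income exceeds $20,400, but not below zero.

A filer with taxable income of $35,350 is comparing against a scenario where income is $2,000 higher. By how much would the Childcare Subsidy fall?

$560

At $35,350 — 28% of the $14,950 excess over $20,400 is $4,186; credit = $7,575 − $4,186 = $3,389.
At $37,350 — 28% of the $16,950 excess over $20,400 is $4,746; credit = $7,575 − $4,746 = $2,829.
Lost: $3,389 − $2,829 = $560.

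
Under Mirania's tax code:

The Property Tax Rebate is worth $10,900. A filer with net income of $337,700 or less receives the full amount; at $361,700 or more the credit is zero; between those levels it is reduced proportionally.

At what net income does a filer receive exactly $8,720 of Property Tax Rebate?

$8,720 is 8,720/10,900 of the full $10,900, so 2,180/10,900 of the $24,000 range has been used: income = $337,700 + $24,000 × 2,180/10,900 = $342,500.

$342,500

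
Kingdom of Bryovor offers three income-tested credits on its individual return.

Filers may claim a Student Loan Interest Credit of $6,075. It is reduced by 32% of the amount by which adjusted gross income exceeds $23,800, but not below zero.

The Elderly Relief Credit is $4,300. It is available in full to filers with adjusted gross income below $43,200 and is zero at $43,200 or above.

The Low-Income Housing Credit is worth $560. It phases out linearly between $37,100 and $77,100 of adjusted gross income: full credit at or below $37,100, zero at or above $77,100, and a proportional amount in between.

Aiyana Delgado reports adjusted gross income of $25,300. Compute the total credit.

$10,455

Student Loan Interest Credit: 32% of the $1,500 excess over $23,800 is $480; credit = $6,075 − $480 = $5,595.
Elderly Relief Credit: $25,300 is below the $43,200 cutoff, so the full $4,300 applies.
Low-Income Housing Credit: $25,300 is at or below the $37,100 threshold, so the full $560 applies.
Total: $5,595 + $4,300 + $560 = $10,455.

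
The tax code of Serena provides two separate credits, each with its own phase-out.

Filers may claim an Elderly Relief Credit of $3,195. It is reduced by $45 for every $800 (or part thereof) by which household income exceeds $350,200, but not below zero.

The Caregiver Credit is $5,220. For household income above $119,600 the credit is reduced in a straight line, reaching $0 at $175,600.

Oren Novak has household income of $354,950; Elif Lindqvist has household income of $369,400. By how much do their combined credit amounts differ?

Oren ($354,950): Elderly Relief Credit: income exceeds $350,200 by $4,750, which is 6 full-or-partial $800 increments; reduction = 6 × $45 = $270, leaving $2,925. Caregiver Credit: $354,950 is at or above $175,600, so the credit is $0. total $2,925 + $0 = $2,925
Elif ($369,400): Elderly Relief Credit: income exceeds $350,200 by $19,200, which is 24 full-or-partial $800 increments; reduction = 24 × $45 = $1,080, leaving $2,115. Caregiver Credit: $369,400 is at or above $175,600, so the credit is $0. total $2,115 + $0 = $2,115
Difference: |$2,925 − $2,115| = $810.

$810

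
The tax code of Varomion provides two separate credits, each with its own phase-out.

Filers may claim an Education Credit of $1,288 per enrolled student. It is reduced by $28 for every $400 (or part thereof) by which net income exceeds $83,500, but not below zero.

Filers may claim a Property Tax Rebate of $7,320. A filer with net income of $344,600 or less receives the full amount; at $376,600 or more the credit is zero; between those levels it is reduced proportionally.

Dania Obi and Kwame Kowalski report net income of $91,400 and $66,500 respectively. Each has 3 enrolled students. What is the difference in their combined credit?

Dania ($91,400): Education Credit: base = 3 × $1,288 = $3,864. income exceeds $83,500 by $7,900, which is 20 full-or-partial $400 increments; reduction = 20 × $28 = $560, leaving $3,304. Property Tax Rebate: $91,400 is at or below the $344,600 threshold, so the full $7,320 applies. total $3,304 + $7,320 = $10,624
Kwame ($66,500): Education Credit: base = 3 × $1,288 = $3,864. $66,500 is at or below the $83,500 threshold, so the full $3,864 applies. Property Tax Rebate: $66,500 is at or below the $344,600 threshold, so the full $7,320 applies. total $3,864 + $7,320 = $11,184
Difference: |$10,624 − $11,184| = $560.

$560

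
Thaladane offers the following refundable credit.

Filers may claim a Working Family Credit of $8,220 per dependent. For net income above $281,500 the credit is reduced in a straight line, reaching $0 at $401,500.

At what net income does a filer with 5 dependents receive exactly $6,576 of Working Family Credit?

$382,300

Full credit = 5 × $8,220 = $41,100.
$6,576 is 6,576/41,100 of the full $41,100, so 34,524/41,100 of the $120,000 range has been used: income = $281,500 + $120,000 × 34,524/41,100 = $382,300.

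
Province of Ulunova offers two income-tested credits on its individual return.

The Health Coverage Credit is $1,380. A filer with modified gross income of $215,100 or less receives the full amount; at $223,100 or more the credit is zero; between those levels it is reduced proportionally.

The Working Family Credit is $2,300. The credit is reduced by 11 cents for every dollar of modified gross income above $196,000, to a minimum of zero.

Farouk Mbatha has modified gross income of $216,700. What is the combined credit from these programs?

Health Coverage Credit: $216,700 is $1,600 into a $8,000 phase-out range, leaving 6,400/8,000 of the credit: $1,380 × 6,400/8,000 = $1,104.
Working Family Credit: 11% of the $20,700 excess over $196,000 is $2,277; credit = $2,300 − $2,277 = $23.
Total: $1,104 + $23 = $1,127.

$1,127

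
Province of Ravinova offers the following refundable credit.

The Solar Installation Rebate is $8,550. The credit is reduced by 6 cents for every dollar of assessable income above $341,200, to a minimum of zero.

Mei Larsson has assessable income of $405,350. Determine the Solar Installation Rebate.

Solar Installation Rebate: 6% of the $64,150 excess over $341,200 is $3,849; credit = $8,550 − $3,849 = $4,701.

$4,701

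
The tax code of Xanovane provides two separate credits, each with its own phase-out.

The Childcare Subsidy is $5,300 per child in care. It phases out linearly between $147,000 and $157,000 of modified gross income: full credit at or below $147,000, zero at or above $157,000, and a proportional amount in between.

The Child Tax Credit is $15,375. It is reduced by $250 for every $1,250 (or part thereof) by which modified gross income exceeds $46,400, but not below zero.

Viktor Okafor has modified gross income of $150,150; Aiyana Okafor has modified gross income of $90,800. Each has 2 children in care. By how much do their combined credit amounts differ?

$9,714

Viktor ($150,150): Childcare Subsidy: base = 2 × $5,300 = $10,600. $150,150 is $3,150 into a $10,000 phase-out range, leaving 6,850/10,000 of the credit: $10,600 × 6,850/10,000 = $7,261. Child Tax Credit: income exceeds $46,400 by $103,750 → 83 increments × $250 = $20,750 ≥ base, so the credit is $0. total $7,261 + $0 = $7,261
Aiyana ($90,800): Childcare Subsidy: base = 2 × $5,300 = $10,600. $90,800 is at or below the $147,000 threshold, so the full $10,600 applies. Child Tax Credit: income exceeds $46,400 by $44,400, which is 36 full-or-partial $1,250 increments; reduction = 36 × $250 = $9,000, leaving $6,375. total $10,600 + $6,375 = $16,975
Difference: |$7,261 − $16,975| = $9,714.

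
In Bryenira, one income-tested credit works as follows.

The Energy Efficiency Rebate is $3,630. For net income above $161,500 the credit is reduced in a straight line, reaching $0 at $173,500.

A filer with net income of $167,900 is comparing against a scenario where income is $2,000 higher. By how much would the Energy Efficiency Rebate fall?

At $167,900 — $167,900 is $6,400 into a $12,000 phase-out range, leaving 5,600/12,000 of the credit: $3,630 × 5,600/12,000 = $1,694.
At $169,900 — $169,900 is $8,400 into a $12,000 phase-out range, leaving 3,600/12,000 of the credit: $3,630 × 3,600/12,000 = $1,089.
Lost: $1,694 − $1,089 = $605.

$605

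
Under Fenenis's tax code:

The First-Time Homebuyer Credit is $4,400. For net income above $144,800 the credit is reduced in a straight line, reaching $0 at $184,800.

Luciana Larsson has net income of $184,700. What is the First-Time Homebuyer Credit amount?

First-Time Homebuyer Credit: $184,700 is $39,900 into a $40,000 phase-out range, leaving 100/40,000 of the credit: $4,400 × 100/40,000 = $11.

$11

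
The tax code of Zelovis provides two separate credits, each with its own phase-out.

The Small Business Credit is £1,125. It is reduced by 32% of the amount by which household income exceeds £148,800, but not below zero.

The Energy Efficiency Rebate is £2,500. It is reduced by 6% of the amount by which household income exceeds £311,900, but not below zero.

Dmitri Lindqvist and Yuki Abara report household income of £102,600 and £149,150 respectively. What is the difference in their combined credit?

£112

Dmitri (£102,600): Small Business Credit: £102,600 is at or below the £148,800 threshold, so the full £1,125 applies. Energy Efficiency Rebate: £102,600 is at or below the £311,900 threshold, so the full £2,500 applies. total £1,125 + £2,500 = £3,625
Yuki (£149,150): Small Business Credit: 32% of the £350 excess over £148,800 is £112; credit = £1,125 − £112 = £1,013. Energy Efficiency Rebate: £149,150 is at or below the £311,900 threshold, so the full £2,500 applies. total £1,013 + £2,500 = £3,513
Difference: |£3,625 − £3,513| = £112.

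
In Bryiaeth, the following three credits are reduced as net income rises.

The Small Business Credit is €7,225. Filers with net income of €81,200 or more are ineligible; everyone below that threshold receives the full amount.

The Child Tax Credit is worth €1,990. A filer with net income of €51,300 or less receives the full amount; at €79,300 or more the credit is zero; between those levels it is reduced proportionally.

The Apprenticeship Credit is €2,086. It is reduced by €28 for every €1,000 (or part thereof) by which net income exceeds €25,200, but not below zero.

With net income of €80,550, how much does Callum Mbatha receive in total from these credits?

€7,743

Small Business Credit: €80,550 is below the €81,200 cutoff, so the full €7,225 applies.
Child Tax Credit: €80,550 is at or above €79,300, so the credit is €0.
Apprenticeship Credit: income exceeds €25,200 by €55,350, which is 56 full-or-partial €1,000 increments; reduction = 56 × €28 = €1,568, leaving €518.
Total: €7,225 + €0 + €518 = €7,743.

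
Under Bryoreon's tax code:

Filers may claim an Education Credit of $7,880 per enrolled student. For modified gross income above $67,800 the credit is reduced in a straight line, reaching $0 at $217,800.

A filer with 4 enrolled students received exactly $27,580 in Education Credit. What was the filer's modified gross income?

Full credit = 4 × $7,880 = $31,520.
$27,580 is 27,580/31,520 of the full $31,520, so 3,940/31,520 of the $150,000 range has been used: income = $67,800 + $150,000 × 3,940/31,520 = $86,550.

$86,550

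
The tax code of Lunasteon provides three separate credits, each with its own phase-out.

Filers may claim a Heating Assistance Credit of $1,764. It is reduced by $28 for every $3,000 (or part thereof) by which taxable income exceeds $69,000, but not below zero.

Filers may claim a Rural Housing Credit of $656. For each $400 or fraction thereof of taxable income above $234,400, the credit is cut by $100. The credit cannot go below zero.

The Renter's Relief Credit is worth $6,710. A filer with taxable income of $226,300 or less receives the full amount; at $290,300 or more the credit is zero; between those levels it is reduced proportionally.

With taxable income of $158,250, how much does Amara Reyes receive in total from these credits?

$8,290

Heating Assistance Credit: income exceeds $69,000 by $89,250, which is 30 full-or-partial $3,000 increments; reduction = 30 × $28 = $840, leaving $924.
Rural Housing Credit: $158,250 is at or below the $234,400 threshold, so the full $656 applies.
Renter's Relief Credit: $158,250 is at or below the $226,300 threshold, so the full $6,710 applies.
Total: $924 + $656 + $6,710 = $8,290.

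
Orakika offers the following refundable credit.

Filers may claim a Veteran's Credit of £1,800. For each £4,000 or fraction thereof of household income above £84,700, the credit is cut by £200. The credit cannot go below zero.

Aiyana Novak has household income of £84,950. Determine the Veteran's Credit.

£1,600

Veteran's Credit: income exceeds £84,700 by £250, which is 1 full-or-partial £4,000 increment; reduction = 1 × £200 = £200, leaving £1,600.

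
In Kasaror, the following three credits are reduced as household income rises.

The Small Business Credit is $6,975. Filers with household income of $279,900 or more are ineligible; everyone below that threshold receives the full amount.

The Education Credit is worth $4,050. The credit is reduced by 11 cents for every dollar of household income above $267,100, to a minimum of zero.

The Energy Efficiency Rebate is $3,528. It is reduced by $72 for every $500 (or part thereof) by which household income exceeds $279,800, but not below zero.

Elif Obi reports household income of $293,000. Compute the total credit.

$2,785

Small Business Credit: $293,000 meets or exceeds the $279,900 cutoff, so the credit is $0.
Education Credit: 11% of the $25,900 excess over $267,100 is $2,849; credit = $4,050 − $2,849 = $1,201.
Energy Efficiency Rebate: income exceeds $279,800 by $13,200, which is 27 full-or-partial $500 increments; reduction = 27 × $72 = $1,944, leaving $1,584.
Total: $0 + $1,201 + $1,584 = $2,785.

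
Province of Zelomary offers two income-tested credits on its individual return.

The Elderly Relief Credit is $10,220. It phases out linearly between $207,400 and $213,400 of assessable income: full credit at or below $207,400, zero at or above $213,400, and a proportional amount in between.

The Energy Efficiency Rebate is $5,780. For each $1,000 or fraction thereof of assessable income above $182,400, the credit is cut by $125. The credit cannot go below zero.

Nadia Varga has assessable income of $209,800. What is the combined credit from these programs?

Elderly Relief Credit: $209,800 is $2,400 into a $6,000 phase-out range, leaving 3,600/6,000 of the credit: $10,220 × 3,600/6,000 = $6,132.
Energy Efficiency Rebate: income exceeds $182,400 by $27,400, which is 28 full-or-partial $1,000 increments; reduction = 28 × $125 = $3,500, leaving $2,280.
Total: $6,132 + $2,280 = $8,412.

$8,412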